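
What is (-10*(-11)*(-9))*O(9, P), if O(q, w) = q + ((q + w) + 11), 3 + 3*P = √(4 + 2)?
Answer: -27720 - 330*√6 ≈ -28528.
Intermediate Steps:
P = -1 + √6/3 (P = -1 + √(4 + 2)/3 = -1 + √6/3 ≈ -0.18350)
O(q, w) = 11 + w + 2*q (O(q, w) = q + (11 + q + w) = 11 + w + 2*q)
(-10*(-11)*(-9))*O(9, P) = (-10*(-11)*(-9))*(11 + (-1 + √6/3) + 2*9) = (110*(-9))*(11 + (-1 + √6/3) + 18) = -990*(28 + √6/3) = -27720 - 330*√6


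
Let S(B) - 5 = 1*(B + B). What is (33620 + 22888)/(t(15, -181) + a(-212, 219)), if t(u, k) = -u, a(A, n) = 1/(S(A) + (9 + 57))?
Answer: -4986831/1324 ≈ -3766.5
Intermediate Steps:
S(B) = 5 + 2*B (S(B) = 5 + 1*(B + B) = 5 + 1*(2*B) = 5 + 2*B)
a(A, n) = 1/(71 + 2*A) (a(A, n) = 1/((5 + 2*A) + (9 + 57)) = 1/((5 + 2*A) + 66) = 1/(71 + 2*A))
(33620 + 22888)/(t(15, -181) + a(-212, 219)) = (33620 + 22888)/(-1*15 + 1/(71 + 2*(-212))) = 56508/(-15 + 1/(71 - 424)) = 56508/(-15 + 1/(-353)) = 56508/(-15 - 1/353) = 56508/(-5296/353) = 56508*(-353/5296) = -4986831/1324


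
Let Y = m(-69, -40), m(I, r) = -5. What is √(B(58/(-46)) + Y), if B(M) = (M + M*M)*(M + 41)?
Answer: √2258623/529 ≈ 2.8410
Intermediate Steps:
B(M) = (41 + M)*(M + M²) (B(M) = (M + M²)*(41 + M) = (41 + M)*(M + M²))
Y = -5
√(B(58/(-46)) + Y) = √((58/(-46))*(41 + (58/(-46))² + 42*(58/(-46))) - 5) = √((58*(-1/46))*(41 + (58*(-1/46))² + 42*(58*(-1/46))) - 5) = √(-29*(41 + (-29/23)² + 42*(-29/23))/23 - 5) = √(-29*(41 + 841/529 - 1218/23)/23 - 5) = √(-29/23*(-5484/529) - 5) = √(159036/12167 - 5) = √(98201/12167) = √2258623/529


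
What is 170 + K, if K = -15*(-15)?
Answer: 395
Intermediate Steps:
K = 225
170 + K = 170 + 225 = 395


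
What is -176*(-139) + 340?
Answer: 24804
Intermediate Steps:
-176*(-139) + 340 = 24464 + 340 = 24804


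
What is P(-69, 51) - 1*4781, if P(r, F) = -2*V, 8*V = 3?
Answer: -19127/4 ≈ -4781.8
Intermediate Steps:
V = 3/8 (V = (⅛)*3 = 3/8 ≈ 0.37500)
P(r, F) = -¾ (P(r, F) = -2*3/8 = -¾)
P(-69, 51) - 1*4781 = -¾ - 1*4781 = -¾ - 4781 = -19127/4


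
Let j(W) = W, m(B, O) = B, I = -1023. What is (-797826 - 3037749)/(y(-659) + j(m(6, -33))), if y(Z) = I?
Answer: 426175/113 ≈ 3771.5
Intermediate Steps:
y(Z) = -1023
(-797826 - 3037749)/(y(-659) + j(m(6, -33))) = (-797826 - 3037749)/(-1023 + 6) = -3835575/(-1017) = -3835575*(-1/1017) = 426175/113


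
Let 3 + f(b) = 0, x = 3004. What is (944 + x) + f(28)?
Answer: 3945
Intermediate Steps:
f(b) = -3 (f(b) = -3 + 0 = -3)
(944 + x) + f(28) = (944 + 3004) - 3 = 3948 - 3 = 3945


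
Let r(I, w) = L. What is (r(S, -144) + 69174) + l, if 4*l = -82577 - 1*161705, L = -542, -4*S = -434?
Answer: 15123/2 ≈ 7561.5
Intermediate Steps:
S = 217/2 (S = -1/4*(-434) = 217/2 ≈ 108.50)
r(I, w) = -542
l = -122141/2 (l = (-82577 - 1*161705)/4 = (-82577 - 161705)/4 = (1/4)*(-244282) = -122141/2 ≈ -61071.)
(r(S, -144) + 69174) + l = (-542 + 69174) - 122141/2 = 68632 - 122141/2 = 15123/2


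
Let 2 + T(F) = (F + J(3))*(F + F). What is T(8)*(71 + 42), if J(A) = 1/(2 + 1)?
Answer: 44522/3 ≈ 14841.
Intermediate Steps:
J(A) = ⅓ (J(A) = 1/3 = ⅓)
T(F) = -2 + 2*F*(⅓ + F) (T(F) = -2 + (F + ⅓)*(F + F) = -2 + (⅓ + F)*(2*F) = -2 + 2*F*(⅓ + F))
T(8)*(71 + 42) = (-2 + 2*8² + (⅔)*8)*(71 + 42) = (-2 + 2*64 + 16/3)*113 = (-2 + 128 + 16/3)*113 = (394/3)*113 = 44522/3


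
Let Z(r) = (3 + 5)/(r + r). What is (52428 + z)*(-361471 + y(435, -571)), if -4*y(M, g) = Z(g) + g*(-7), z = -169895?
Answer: 97248820414949/2284 ≈ 4.2578e+10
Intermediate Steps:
Z(r) = 4/r (Z(r) = 8/((2*r)) = 8*(1/(2*r)) = 4/r)
y(M, g) = -1/g + 7*g/4 (y(M, g) = -(4/g + g*(-7))/4 = -(4/g - 7*g)/4 = -(-7*g + 4/g)/4 = -1/g + 7*g/4)
(52428 + z)*(-361471 + y(435, -571)) = (52428 - 169895)*(-361471 + (-1/(-571) + (7/4)*(-571))) = -117467*(-361471 + (-1*(-1/571) - 3997/4)) = -117467*(-361471 + (1/571 - 3997/4)) = -117467*(-361471 - 2282283/2284) = -117467*(-827882047/2284) = 97248820414949/2284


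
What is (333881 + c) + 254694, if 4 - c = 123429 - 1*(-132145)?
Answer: 333005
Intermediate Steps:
c = -255570 (c = 4 - (123429 - 1*(-132145)) = 4 - (123429 + 132145) = 4 - 1*255574 = 4 - 255574 = -255570)
(333881 + c) + 254694 = (333881 - 255570) + 254694 = 78311 + 254694 = 333005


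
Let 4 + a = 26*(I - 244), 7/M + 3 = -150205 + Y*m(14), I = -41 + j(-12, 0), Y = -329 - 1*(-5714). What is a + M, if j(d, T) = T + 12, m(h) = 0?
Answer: -1066777223/150208 ≈ -7102.0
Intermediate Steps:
Y = 5385 (Y = -329 + 5714 = 5385)
j(d, T) = 12 + T
I = -29 (I = -41 + (12 + 0) = -41 + 12 = -29)
M = -7/150208 (M = 7/(-3 + (-150205 + 5385*0)) = 7/(-3 + (-150205 + 0)) = 7/(-3 - 150205) = 7/(-150208) = 7*(-1/150208) = -7/150208 ≈ -4.6602e-5)
a = -7102 (a = -4 + 26*(-29 - 244) = -4 + 26*(-273) = -4 - 7098 = -7102)
a + M = -7102 - 7/150208 = -1066777223/150208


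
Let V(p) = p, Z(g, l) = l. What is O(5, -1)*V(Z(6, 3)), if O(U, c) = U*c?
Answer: -15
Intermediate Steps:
O(5, -1)*V(Z(6, 3)) = (5*(-1))*3 = -5*3 = -15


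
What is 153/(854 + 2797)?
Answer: 51/1217 ≈ 0.041906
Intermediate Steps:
153/(854 + 2797) = 153/3651 = 153*(1/3651) = 51/1217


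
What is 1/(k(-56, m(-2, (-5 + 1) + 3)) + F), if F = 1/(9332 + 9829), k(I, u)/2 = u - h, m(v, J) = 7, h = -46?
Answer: 19161/2031067 ≈ 0.0094340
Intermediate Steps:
k(I, u) = 92 + 2*u (k(I, u) = 2*(u - 1*(-46)) = 2*(u + 46) = 2*(46 + u) = 92 + 2*u)
F = 1/19161 ≈ 5.2189e-5
1/(k(-56, m(-2, (-5 + 1) + 3)) + F) = 1/((92 + 2*7) + 1/19161) = 1/((92 + 14) + 1/19161) = 1/(106 + 1/19161) = 1/(2031067/19161) = 19161/2031067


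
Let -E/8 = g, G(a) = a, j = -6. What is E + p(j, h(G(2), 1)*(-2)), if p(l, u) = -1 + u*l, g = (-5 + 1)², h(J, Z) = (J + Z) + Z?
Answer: -81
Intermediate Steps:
h(J, Z) = J + 2*Z
g = 16 (g = (-4)² = 16)
E = -128 (E = -8*16 = -128)
p(l, u) = -1 + l*u
E + p(j, h(G(2), 1)*(-2)) = -128 + (-1 - 6*(2 + 2*1)*(-2)) = -128 + (-1 - 6*(2 + 2)*(-2)) = -128 + (-1 - 24*(-2)) = -128 + (-1 - 6*(-8)) = -128 + (-1 + 48) = -128 + 47 = -81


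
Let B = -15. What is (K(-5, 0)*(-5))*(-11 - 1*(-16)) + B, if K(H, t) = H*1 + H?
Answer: 235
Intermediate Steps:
K(H, t) = 2*H (K(H, t) = H + H = 2*H)
(K(-5, 0)*(-5))*(-11 - 1*(-16)) + B = ((2*(-5))*(-5))*(-11 - 1*(-16)) - 15 = (-10*(-5))*(-11 + 16) - 15 = 50*5 - 15 = 250 - 15 = 235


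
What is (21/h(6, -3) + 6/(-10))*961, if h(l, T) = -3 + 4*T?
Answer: -1922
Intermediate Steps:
(21/h(6, -3) + 6/(-10))*961 = (21/(-3 + 4*(-3)) + 6/(-10))*961 = (21/(-3 - 12) + 6*(-⅒))*961 = (21/(-15) - ⅗)*961 = (21*(-1/15) - ⅗)*961 = (-7/5 - ⅗)*961 = -2*961 = -1922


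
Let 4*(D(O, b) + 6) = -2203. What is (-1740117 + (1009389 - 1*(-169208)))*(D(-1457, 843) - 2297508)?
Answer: 1290409318420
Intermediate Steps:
D(O, b) = -2227/4 (D(O, b) = -6 + (¼)*(-2203) = -6 - 2203/4 = -2227/4)
(-1740117 + (1009389 - 1*(-169208)))*(D(-1457, 843) - 2297508) = (-1740117 + (1009389 - 1*(-169208)))*(-2227/4 - 2297508) = (-1740117 + (1009389 + 169208))*(-9192259/4) = (-1740117 + 1178597)*(-9192259/4) = -561520*(-9192259/4) = 1290409318420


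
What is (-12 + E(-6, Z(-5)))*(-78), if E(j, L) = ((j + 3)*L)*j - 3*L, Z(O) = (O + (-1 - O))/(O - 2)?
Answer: 5382/7 ≈ 768.86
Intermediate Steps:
Z(O) = -1/(-2 + O)
E(j, L) = -3*L + L*j*(3 + j) (E(j, L) = ((3 + j)*L)*j - 3*L = (L*(3 + j))*j - 3*L = L*j*(3 + j) - 3*L = -3*L + L*j*(3 + j))
(-12 + E(-6, Z(-5)))*(-78) = (-12 + (-1/(-2 - 5))*(-3 + (-6)² + 3*(-6)))*(-78) = (-12 + (-1/(-7))*(-3 + 36 - 18))*(-78) = (-12 - 1*(-⅐)*15)*(-78) = (-12 + (⅐)*15)*(-78) = (-12 + 15/7)*(-78) = -69/7*(-78) = 5382/7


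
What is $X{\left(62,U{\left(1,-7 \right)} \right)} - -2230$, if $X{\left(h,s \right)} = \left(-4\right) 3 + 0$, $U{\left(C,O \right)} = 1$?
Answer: $2218$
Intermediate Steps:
$X{\left(h,s \right)} = -12$ ($X{\left(h,s \right)} = -12 + 0 = -12$)
$X{\left(62,U{\left(1,-7 \right)} \right)} - -2230 = -12 - -2230 = -12 + 2230 = 2218$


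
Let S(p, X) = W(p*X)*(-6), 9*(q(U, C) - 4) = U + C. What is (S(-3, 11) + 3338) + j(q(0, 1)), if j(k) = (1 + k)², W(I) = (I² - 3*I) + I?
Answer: -288836/81 ≈ -3565.9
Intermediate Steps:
W(I) = I² - 2*I
q(U, C) = 4 + C/9 + U/9 (q(U, C) = 4 + (U + C)/9 = 4 + (C + U)/9 = 4 + (C/9 + U/9) = 4 + C/9 + U/9)
S(p, X) = -6*X*p*(-2 + X*p) (S(p, X) = ((p*X)*(-2 + p*X))*(-6) = ((X*p)*(-2 + X*p))*(-6) = (X*p*(-2 + X*p))*(-6) = -6*X*p*(-2 + X*p))
(S(-3, 11) + 3338) + j(q(0, 1)) = (6*11*(-3)*(2 - 1*11*(-3)) + 3338) + (1 + (4 + (⅑)*1 + (⅑)*0))² = (6*11*(-3)*(2 + 33) + 3338) + (1 + (4 + ⅑ + 0))² = (6*11*(-3)*35 + 3338) + (1 + 37/9)² = (-6930 + 3338) + (46/9)² = -3592 + 2116/81 = -288836/81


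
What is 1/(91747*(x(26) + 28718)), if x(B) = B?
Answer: 1/2637175768 ≈ 3.7919e-10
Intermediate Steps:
1/(91747*(x(26) + 28718)) = 1/(91747*(26 + 28718)) = (1/91747)/28744 = (1/91747)*(1/28744) = 1/2637175768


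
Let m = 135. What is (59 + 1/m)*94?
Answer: 748804/135 ≈ 5546.7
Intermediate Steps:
(59 + 1/m)*94 = (59 + 1/135)*94 = (7966/135)*94 = 748804/135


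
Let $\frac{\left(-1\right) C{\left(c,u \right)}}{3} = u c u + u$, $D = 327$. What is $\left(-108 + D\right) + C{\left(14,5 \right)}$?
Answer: $-846$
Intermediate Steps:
$C{\left(c,u \right)} = - 3 u - 3 c u^{2}$ ($C{\left(c,u \right)} = - 3 \left(u c u + u\right) = - 3 \left(c u u + u\right) = - 3 \left(c u^{2} + u\right) = - 3 \left(u + c u^{2}\right) = - 3 u - 3 c u^{2}$)
$\left(-108 + D\right) + C{\left(14,5 \right)} = \left(-108 + 327\right) - 15 \left(1 + 14 \cdot 5\right) = 219 - 15 \left(1 + 70\right) = 219 - 15 \cdot 71 = 219 - 1065 = -846$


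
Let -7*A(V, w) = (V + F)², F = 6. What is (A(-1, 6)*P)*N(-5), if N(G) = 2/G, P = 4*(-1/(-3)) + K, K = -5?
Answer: -110/21 ≈ -5.2381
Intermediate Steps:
A(V, w) = -(6 + V)²/7 (A(V, w) = -(V + 6)²/7 = -(6 + V)²/7)
P = -11/3 (P = 4*(-1/(-3)) - 5 = 4*(-1*(-⅓)) - 5 = 4*(⅓) - 5 = 4/3 - 5 = -11/3 ≈ -3.6667)
(A(-1, 6)*P)*N(-5) = (-(6 - 1)²/7*(-11/3))*(2/(-5)) = (-⅐*5²*(-11/3))*(2*(-⅕)) = (-⅐*25*(-11/3))*(-⅖) = -25/7*(-11/3)*(-⅖) = (275/21)*(-⅖) = -110/21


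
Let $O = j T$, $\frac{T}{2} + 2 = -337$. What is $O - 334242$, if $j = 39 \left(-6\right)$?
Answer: $-175590$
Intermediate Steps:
$T = -678$ ($T = -4 + 2 \left(-337\right) = -4 - 674 = -678$)
$j = -234$
$O = 158652$ ($O = \left(-234\right) \left(-678\right) = 158652$)
$O - 334242 = 158652 - 334242 = -175590$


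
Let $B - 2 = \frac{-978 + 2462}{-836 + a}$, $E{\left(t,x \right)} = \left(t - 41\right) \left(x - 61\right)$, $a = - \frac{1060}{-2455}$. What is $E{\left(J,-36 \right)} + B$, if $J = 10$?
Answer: $\frac{308438933}{102566} \approx 3007.2$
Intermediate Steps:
$a = \frac{212}{491}$ ($a = \left(-1060\right) \left(- \frac{1}{2455}\right) = \frac{212}{491} \approx 0.43177$)
$E{\left(t,x \right)} = \left(-61 + x\right) \left(-41 + t\right)$ ($E{\left(t,x \right)} = \left(-41 + t\right) \left(-61 + x\right) = \left(-61 + x\right) \left(-41 + t\right)$)
$B = \frac{22971}{102566}$ ($B = 2 + \frac{-978 + 2462}{-836 + \frac{212}{491}} = 2 + \frac{1484}{- \frac{410264}{491}} = 2 + 1484 \left(- \frac{491}{410264}\right) = 2 - \frac{182161}{102566} = \frac{22971}{102566} \approx 0.22396$)
$E{\left(J,-36 \right)} + B = \left(2501 - 610 - -1476 + 10 \left(-36\right)\right) + \frac{22971}{102566} = \left(2501 - 610 + 1476 - 360\right) + \frac{22971}{102566} = 3007 + \frac{22971}{102566} = \frac{308438933}{102566}$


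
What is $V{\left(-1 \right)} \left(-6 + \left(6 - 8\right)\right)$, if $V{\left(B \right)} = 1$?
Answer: $-8$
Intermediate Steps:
$V{\left(-1 \right)} \left(-6 + \left(6 - 8\right)\right) = 1 \left(-6 + \left(6 - 8\right)\right) = 1 \left(-6 - 2\right) = 1 \left(-8\right) = -8$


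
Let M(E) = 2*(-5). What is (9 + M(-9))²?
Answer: 1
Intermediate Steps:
M(E) = -10
(9 + M(-9))² = (9 - 10)² = (-1)² = 1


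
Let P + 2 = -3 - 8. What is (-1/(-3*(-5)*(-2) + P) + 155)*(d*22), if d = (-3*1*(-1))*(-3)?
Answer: -1319868/43 ≈ -30695.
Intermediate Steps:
d = -9 (d = -3*(-1)*(-3) = 3*(-3) = -9)
P = -13 (P = -2 + (-3 - 8) = -2 - 11 = -13)
(-1/(-3*(-5)*(-2) + P) + 155)*(d*22) = (-1/(-3*(-5)*(-2) - 13) + 155)*(-9*22) = (-1/(15*(-2) - 13) + 155)*(-198) = (-1/(-30 - 13) + 155)*(-198) = (-1/(-43) + 155)*(-198) = (-1/43*(-1) + 155)*(-198) = (1/43 + 155)*(-198) = (6666/43)*(-198) = -1319868/43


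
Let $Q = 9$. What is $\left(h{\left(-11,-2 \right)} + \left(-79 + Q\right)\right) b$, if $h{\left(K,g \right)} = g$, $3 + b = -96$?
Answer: $7128$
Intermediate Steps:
$b = -99$ ($b = -3 - 96 = -99$)
$\left(h{\left(-11,-2 \right)} + \left(-79 + Q\right)\right) b = \left(-2 + \left(-79 + 9\right)\right) \left(-99\right) = \left(-2 - 70\right) \left(-99\right) = \left(-72\right) \left(-99\right) = 7128$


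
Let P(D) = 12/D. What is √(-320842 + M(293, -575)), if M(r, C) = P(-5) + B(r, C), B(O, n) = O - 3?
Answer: 2*I*√2003465/5 ≈ 566.17*I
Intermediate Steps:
B(O, n) = -3 + O
M(r, C) = -27/5 + r (M(r, C) = 12/(-5) + (-3 + r) = 12*(-⅕) + (-3 + r) = -12/5 + (-3 + r) = -27/5 + r)
√(-320842 + M(293, -575)) = √(-320842 + (-27/5 + 293)) = √(-320842 + 1438/5) = √(-1602772/5) = 2*I*√2003465/5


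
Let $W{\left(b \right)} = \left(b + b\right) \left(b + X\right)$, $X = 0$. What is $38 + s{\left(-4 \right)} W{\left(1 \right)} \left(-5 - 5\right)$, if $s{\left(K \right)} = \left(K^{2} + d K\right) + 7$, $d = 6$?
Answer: $58$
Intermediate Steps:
$W{\left(b \right)} = 2 b^{2}$ ($W{\left(b \right)} = \left(b + b\right) \left(b + 0\right) = 2 b b = 2 b^{2}$)
$s{\left(K \right)} = 7 + K^{2} + 6 K$ ($s{\left(K \right)} = \left(K^{2} + 6 K\right) + 7 = 7 + K^{2} + 6 K$)
$38 + s{\left(-4 \right)} W{\left(1 \right)} \left(-5 - 5\right) = 38 + \left(7 + \left(-4\right)^{2} + 6 \left(-4\right)\right) 2 \cdot 1^{2} \left(-5 - 5\right) = 38 + \left(7 + 16 - 24\right) 2 \cdot 1 \left(-10\right) = 38 - 2 \left(-10\right) = 38 - -20 = 38 + 20 = 58$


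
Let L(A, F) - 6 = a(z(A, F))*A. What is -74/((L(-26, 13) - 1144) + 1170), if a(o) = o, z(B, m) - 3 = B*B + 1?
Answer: 37/8824 ≈ 0.0041931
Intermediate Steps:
z(B, m) = 4 + B² (z(B, m) = 3 + (B*B + 1) = 3 + (B² + 1) = 3 + (1 + B²) = 4 + B²)
L(A, F) = 6 + A*(4 + A²) (L(A, F) = 6 + (4 + A²)*A = 6 + A*(4 + A²))
-74/((L(-26, 13) - 1144) + 1170) = -74/(((6 - 26*(4 + (-26)²)) - 1144) + 1170) = -74/(((6 - 26*(4 + 676)) - 1144) + 1170) = -74/(((6 - 26*680) - 1144) + 1170) = -74/(((6 - 17680) - 1144) + 1170) = -74/((-17674 - 1144) + 1170) = -74/(-18818 + 1170) = -74/(-17648) = -74*(-1/17648) = 37/8824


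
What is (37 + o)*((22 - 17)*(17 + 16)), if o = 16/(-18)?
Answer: 17875/3 ≈ 5958.3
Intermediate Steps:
o = -8/9 (o = 16*(-1/18) = -8/9 ≈ -0.88889)
(37 + o)*((22 - 17)*(17 + 16)) = (37 - 8/9)*((22 - 17)*(17 + 16)) = 325*(5*33)/9 = (325/9)*165 = 17875/3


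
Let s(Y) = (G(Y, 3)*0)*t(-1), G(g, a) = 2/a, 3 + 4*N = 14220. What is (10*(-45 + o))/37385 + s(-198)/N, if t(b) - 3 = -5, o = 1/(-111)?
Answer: -9992/829947 ≈ -0.012039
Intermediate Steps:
o = -1/111 ≈ -0.0090090
t(b) = -2 (t(b) = 3 - 5 = -2)
N = 14217/4 (N = -¾ + (¼)*14220 = -¾ + 3555 = 14217/4 ≈ 3554.3)
s(Y) = 0 (s(Y) = ((2/3)*0)*(-2) = ((2*(⅓))*0)*(-2) = ((⅔)*0)*(-2) = 0*(-2) = 0)
(10*(-45 + o))/37385 + s(-198)/N = (10*(-45 - 1/111))/37385 + 0/(14217/4) = (10*(-4996/111))*(1/37385) + 0*(4/14217) = -49960/111*1/37385 + 0 = -9992/829947 + 0 = -9992/829947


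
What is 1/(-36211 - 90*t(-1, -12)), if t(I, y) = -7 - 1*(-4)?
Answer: -1/35941 ≈ -2.7823e-5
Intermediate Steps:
t(I, y) = -3 (t(I, y) = -7 + 4 = -3)
1/(-36211 - 90*t(-1, -12)) = 1/(-36211 - 90*(-3)) = 1/(-36211 + 270) = 1/(-35941) = -1/35941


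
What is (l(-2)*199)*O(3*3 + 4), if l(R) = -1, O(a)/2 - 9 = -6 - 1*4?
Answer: 398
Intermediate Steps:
O(a) = -2 (O(a) = 18 + 2*(-6 - 1*4) = 18 + 2*(-6 - 4) = 18 + 2*(-10) = 18 - 20 = -2)
(l(-2)*199)*O(3*3 + 4) = -1*199*(-2) = -199*(-2) = 398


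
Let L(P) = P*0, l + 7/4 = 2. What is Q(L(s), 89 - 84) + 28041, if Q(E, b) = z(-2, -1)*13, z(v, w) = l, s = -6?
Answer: 112177/4 ≈ 28044.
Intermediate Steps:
l = ¼ (l = -7/4 + 2 = ¼ ≈ 0.25000)
z(v, w) = ¼
L(P) = 0
Q(E, b) = 13/4 (Q(E, b) = (¼)*13 = 13/4)
Q(L(s), 89 - 84) + 28041 = 13/4 + 28041 = 112177/4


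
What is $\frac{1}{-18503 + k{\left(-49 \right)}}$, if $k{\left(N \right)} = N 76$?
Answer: $- \frac{1}{22227} \approx -4.499 \cdot 10^{-5}$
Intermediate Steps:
$k{\left(N \right)} = 76 N$
$\frac{1}{-18503 + k{\left(-49 \right)}} = \frac{1}{-18503 + 76 \left(-49\right)} = \frac{1}{-18503 - 3724} = \frac{1}{-22227} = - \frac{1}{22227}$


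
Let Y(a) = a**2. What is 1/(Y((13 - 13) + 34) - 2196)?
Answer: -1/1040 ≈ -0.00096154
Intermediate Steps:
1/(Y((13 - 13) + 34) - 2196) = 1/(((13 - 13) + 34)**2 - 2196) = 1/((0 + 34)**2 - 2196) = 1/(34**2 - 2196) = 1/(1156 - 2196) = 1/(-1040) = -1/1040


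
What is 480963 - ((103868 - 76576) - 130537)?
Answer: 584208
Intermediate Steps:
480963 - ((103868 - 76576) - 130537) = 480963 - (27292 - 130537) = 480963 - 1*(-103245) = 480963 + 103245 = 584208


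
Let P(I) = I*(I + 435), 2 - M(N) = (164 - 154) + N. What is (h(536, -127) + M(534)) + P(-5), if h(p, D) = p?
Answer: -2156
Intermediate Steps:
M(N) = -8 - N (M(N) = 2 - ((164 - 154) + N) = 2 - (10 + N) = 2 + (-10 - N) = -8 - N)
P(I) = I*(435 + I)
(h(536, -127) + M(534)) + P(-5) = (536 + (-8 - 1*534)) - 5*(435 - 5) = (536 + (-8 - 534)) - 5*430 = (536 - 542) - 2150 = -6 - 2150 = -2156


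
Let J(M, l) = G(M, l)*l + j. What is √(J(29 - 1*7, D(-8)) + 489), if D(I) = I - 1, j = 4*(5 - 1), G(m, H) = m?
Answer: √307 ≈ 17.521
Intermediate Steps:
j = 16 (j = 4*4 = 16)
D(I) = -1 + I
J(M, l) = 16 + M*l (J(M, l) = M*l + 16 = 16 + M*l)
√(J(29 - 1*7, D(-8)) + 489) = √((16 + (29 - 1*7)*(-1 - 8)) + 489) = √((16 + (29 - 7)*(-9)) + 489) = √((16 + 22*(-9)) + 489) = √((16 - 198) + 489) = √(-182 + 489) = √307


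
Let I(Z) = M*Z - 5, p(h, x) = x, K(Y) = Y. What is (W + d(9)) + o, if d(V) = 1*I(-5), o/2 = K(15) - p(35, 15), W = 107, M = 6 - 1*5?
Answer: 97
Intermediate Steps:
M = 1 (M = 6 - 5 = 1)
I(Z) = -5 + Z (I(Z) = 1*Z - 5 = Z - 5 = -5 + Z)
o = 0 (o = 2*(15 - 1*15) = 2*(15 - 15) = 2*0 = 0)
d(V) = -10 (d(V) = 1*(-5 - 5) = 1*(-10) = -10)
(W + d(9)) + o = (107 - 10) + 0 = 97 + 0 = 97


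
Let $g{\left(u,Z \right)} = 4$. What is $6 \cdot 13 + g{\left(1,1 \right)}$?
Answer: $82$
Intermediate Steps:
$6 \cdot 13 + g{\left(1,1 \right)} = 6 \cdot 13 + 4 = 78 + 4 = 82$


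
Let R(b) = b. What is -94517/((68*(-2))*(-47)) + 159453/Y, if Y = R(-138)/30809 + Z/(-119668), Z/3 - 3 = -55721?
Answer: 4441182852300393/38785185704 ≈ 1.1451e+5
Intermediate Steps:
Z = -167154 (Z = 9 + 3*(-55721) = 9 - 167163 = -167154)
Y = 2566666701/1843425706 (Y = -138/30809 - 167154/(-119668) = -138*1/30809 - 167154*(-1/119668) = -138/30809 + 83577/59834 = 2566666701/1843425706 ≈ 1.3923)
-94517/((68*(-2))*(-47)) + 159453/Y = -94517/((68*(-2))*(-47)) + 159453/(2566666701/1843425706) = -94517/((-136*(-47))) + 159453*(1843425706/2566666701) = -94517/6392 + 32659973233202/285185189 = -94517*1/6392 + 32659973233202/285185189 = -2011/136 + 32659973233202/285185189 = 4441182852300393/38785185704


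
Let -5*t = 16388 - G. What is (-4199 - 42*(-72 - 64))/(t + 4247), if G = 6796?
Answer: 7565/11643 ≈ 0.64975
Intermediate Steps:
t = -9592/5 (t = -(16388 - 1*6796)/5 = -(16388 - 6796)/5 = -⅕*9592 = -9592/5 ≈ -1918.4)
(-4199 - 42*(-72 - 64))/(t + 4247) = (-4199 - 42*(-72 - 64))/(-9592/5 + 4247) = (-4199 - 42*(-136))/(11643/5) = (-4199 + 5712)*(5/11643) = 1513*(5/11643) = 7565/11643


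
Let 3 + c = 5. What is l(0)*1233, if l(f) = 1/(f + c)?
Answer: 1233/2 ≈ 616.50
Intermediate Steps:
c = 2 (c = -3 + 5 = 2)
l(f) = 1/(2 + f) (l(f) = 1/(f + 2) = 1/(2 + f))
l(0)*1233 = 1233/(2 + 0) = 1233/2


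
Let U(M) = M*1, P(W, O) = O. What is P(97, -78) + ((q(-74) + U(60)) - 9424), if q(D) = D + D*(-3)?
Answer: -9294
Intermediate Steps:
U(M) = M
q(D) = -2*D (q(D) = D - 3*D = -2*D)
P(97, -78) + ((q(-74) + U(60)) - 9424) = -78 + ((-2*(-74) + 60) - 9424) = -78 + ((148 + 60) - 9424) = -78 + (208 - 9424) = -78 - 9216 = -9294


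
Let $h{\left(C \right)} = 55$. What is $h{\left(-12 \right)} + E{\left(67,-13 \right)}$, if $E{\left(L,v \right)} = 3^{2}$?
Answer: $64$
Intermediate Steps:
$E{\left(L,v \right)} = 9$
$h{\left(-12 \right)} + E{\left(67,-13 \right)} = 55 + 9 = 64$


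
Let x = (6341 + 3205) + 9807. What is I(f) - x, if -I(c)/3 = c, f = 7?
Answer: -19374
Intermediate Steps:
I(c) = -3*c
x = 19353 (x = 9546 + 9807 = 19353)
I(f) - x = -3*7 - 1*19353 = -21 - 19353 = -19374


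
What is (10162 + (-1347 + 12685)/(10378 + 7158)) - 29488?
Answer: -169444699/8768 ≈ -19325.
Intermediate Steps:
(10162 + (-1347 + 12685)/(10378 + 7158)) - 29488 = (10162 + 11338/17536) - 29488 = (10162 + 11338*(1/17536)) - 29488 = (10162 + 5669/8768) - 29488 = 89106085/8768 - 29488 = -169444699/8768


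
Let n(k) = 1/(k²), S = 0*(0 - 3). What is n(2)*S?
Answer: 0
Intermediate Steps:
S = 0 (S = 0*(-3) = 0)
n(k) = k⁻²
n(2)*S = 0/2² = (¼)*0 = 0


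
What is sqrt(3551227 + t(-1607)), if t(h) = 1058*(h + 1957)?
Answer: sqrt(3921527) ≈ 1980.3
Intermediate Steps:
t(h) = 2070506 + 1058*h (t(h) = 1058*(1957 + h) = 2070506 + 1058*h)
sqrt(3551227 + t(-1607)) = sqrt(3551227 + (2070506 + 1058*(-1607))) = sqrt(3551227 + (2070506 - 1700206)) = sqrt(3551227 + 370300) = sqrt(3921527)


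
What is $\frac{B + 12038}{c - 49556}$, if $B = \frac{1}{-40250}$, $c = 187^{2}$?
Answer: $- \frac{484529499}{587126750} \approx -0.82526$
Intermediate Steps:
$c = 34969$
$B = - \frac{1}{40250} \approx -2.4845 \cdot 10^{-5}$
$\frac{B + 12038}{c - 49556} = \frac{- \frac{1}{40250} + 12038}{34969 - 49556} = \frac{484529499}{40250 \left(-14587\right)} = \frac{484529499}{40250} \left(- \frac{1}{14587}\right) = - \frac{484529499}{587126750}$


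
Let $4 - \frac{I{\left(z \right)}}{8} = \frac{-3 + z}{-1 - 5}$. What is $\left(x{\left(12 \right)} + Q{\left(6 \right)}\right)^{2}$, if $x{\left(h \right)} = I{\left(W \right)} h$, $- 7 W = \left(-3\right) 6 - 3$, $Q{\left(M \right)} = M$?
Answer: $152100$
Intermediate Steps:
$W = 3$ ($W = - \frac{\left(-3\right) 6 - 3}{7} = - \frac{-18 - 3}{7} = \left(- \frac{1}{7}\right) \left(-21\right) = 3$)
$I{\left(z \right)} = 28 + \frac{4 z}{3}$ ($I{\left(z \right)} = 32 - 8 \frac{-3 + z}{-1 - 5} = 32 - 8 \frac{-3 + z}{-6} = 32 - 8 \left(-3 + z\right) \left(- \frac{1}{6}\right) = 32 - 8 \left(\frac{1}{2} - \frac{z}{6}\right) = 32 + \left(-4 + \frac{4 z}{3}\right) = 28 + \frac{4 z}{3}$)
$x{\left(h \right)} = 32 h$ ($x{\left(h \right)} = \left(28 + \frac{4}{3} \cdot 3\right) h = \left(28 + 4\right) h = 32 h$)
$\left(x{\left(12 \right)} + Q{\left(6 \right)}\right)^{2} = \left(32 \cdot 12 + 6\right)^{2} = \left(384 + 6\right)^{2} = 390^{2} = 152100$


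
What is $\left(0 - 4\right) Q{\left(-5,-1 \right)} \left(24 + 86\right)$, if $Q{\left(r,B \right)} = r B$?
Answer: $-2200$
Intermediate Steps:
$Q{\left(r,B \right)} = B r$
$\left(0 - 4\right) Q{\left(-5,-1 \right)} \left(24 + 86\right) = \left(0 - 4\right) \left(\left(-1\right) \left(-5\right)\right) \left(24 + 86\right) = \left(-4\right) 5 \cdot 110 = \left(-20\right) 110 = -2200$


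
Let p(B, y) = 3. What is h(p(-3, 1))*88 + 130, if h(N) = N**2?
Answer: 922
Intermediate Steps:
h(p(-3, 1))*88 + 130 = 3**2*88 + 130 = 9*88 + 130 = 792 + 130 = 922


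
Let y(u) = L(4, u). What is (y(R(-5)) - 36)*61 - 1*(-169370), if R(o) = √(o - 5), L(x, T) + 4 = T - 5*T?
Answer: 166930 - 244*I*√10 ≈ 1.6693e+5 - 771.6*I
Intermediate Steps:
L(x, T) = -4 - 4*T (L(x, T) = -4 + (T - 5*T) = -4 - 4*T)
R(o) = √(-5 + o)
y(u) = -4 - 4*u
(y(R(-5)) - 36)*61 - 1*(-169370) = ((-4 - 4*√(-5 - 5)) - 36)*61 - 1*(-169370) = ((-4 - 4*I*√10) - 36)*61 + 169370 = (-40 - 4*I*√10)*61 + 169370 = (-2440 - 244*I*√10) + 169370 = 166930 - 244*I*√10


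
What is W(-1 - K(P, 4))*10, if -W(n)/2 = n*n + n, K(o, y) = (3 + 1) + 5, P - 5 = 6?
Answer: -1800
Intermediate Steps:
P = 11 (P = 5 + 6 = 11)
K(o, y) = 9 (K(o, y) = 4 + 5 = 9)
W(n) = -2*n - 2*n**2 (W(n) = -2*(n*n + n) = -2*(n**2 + n) = -2*(n + n**2) = -2*n - 2*n**2)
W(-1 - K(P, 4))*10 = -2*(-1 - 1*9)*(1 + (-1 - 1*9))*10 = -2*(-1 - 9)*(1 + (-1 - 9))*10 = -2*(-10)*(1 - 10)*10 = -2*(-10)*(-9)*10 = -180*10 = -1800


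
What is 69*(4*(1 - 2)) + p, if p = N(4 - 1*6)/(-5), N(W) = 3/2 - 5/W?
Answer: -1384/5 ≈ -276.80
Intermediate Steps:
N(W) = 3/2 - 5/W (N(W) = 3*(½) - 5/W = 3/2 - 5/W)
p = -⅘ (p = (3/2 - 5/(4 - 1*6))/(-5) = (3/2 - 5/(4 - 6))*(-⅕) = (3/2 - 5/(-2))*(-⅕) = (3/2 - 5*(-½))*(-⅕) = (3/2 + 5/2)*(-⅕) = 4*(-⅕) = -⅘ ≈ -0.80000)
69*(4*(1 - 2)) + p = 69*(4*(1 - 2)) - ⅘ = 69*(4*(-1)) - ⅘ = 69*(-4) - ⅘ = -276 - ⅘ = -1384/5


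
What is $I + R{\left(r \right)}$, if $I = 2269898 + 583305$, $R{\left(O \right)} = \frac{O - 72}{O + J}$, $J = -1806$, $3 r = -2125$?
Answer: $\frac{21521712570}{7543} \approx 2.8532 \cdot 10^{6}$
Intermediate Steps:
$r = - \frac{2125}{3}$ ($r = \frac{1}{3} \left(-2125\right) = - \frac{2125}{3} \approx -708.33$)
$R{\left(O \right)} = \frac{-72 + O}{-1806 + O}$ ($R{\left(O \right)} = \frac{O - 72}{O - 1806} = \frac{-72 + O}{-1806 + O}$)
$I = 2853203$
$I + R{\left(r \right)} = 2853203 + \frac{-72 - \frac{2125}{3}}{-1806 - \frac{2125}{3}} = 2853203 + \frac{1}{- \frac{7543}{3}} \left(- \frac{2341}{3}\right) = 2853203 - - \frac{2341}{7543} = 2853203 + \frac{2341}{7543} = \frac{21521712570}{7543}$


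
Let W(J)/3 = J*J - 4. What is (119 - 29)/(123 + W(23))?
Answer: 15/283 ≈ 0.053004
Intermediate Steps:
W(J) = -12 + 3*J**2 (W(J) = 3*(J*J - 4) = 3*(J**2 - 4) = 3*(-4 + J**2) = -12 + 3*J**2)
(119 - 29)/(123 + W(23)) = (119 - 29)/(123 + (-12 + 3*23**2)) = 90/(123 + (-12 + 3*529)) = 90/(123 + (-12 + 1587)) = 90/(123 + 1575) = 90/1698 = 90*(1/1698) = 15/283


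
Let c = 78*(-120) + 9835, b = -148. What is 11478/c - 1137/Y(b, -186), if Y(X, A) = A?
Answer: 891661/29450 ≈ 30.277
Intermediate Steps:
c = 475 (c = -9360 + 9835 = 475)
11478/c - 1137/Y(b, -186) = 11478/475 - 1137/(-186) = 11478*(1/475) - 1137*(-1/186) = 11478/475 + 379/62 = 891661/29450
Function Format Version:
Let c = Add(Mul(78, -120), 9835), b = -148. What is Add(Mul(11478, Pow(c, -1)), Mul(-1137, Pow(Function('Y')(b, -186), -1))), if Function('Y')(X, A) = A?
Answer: Rational(891661, 29450) ≈ 30.277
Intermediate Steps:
c = 475 (c = Add(-9360, 9835) = 475)
Add(Mul(11478, Pow(c, -1)), Mul(-1137, Pow(Function('Y')(b, -186), -1))) = Add(Mul(11478, Pow(475, -1)), Mul(-1137, Pow(-186, -1))) = Add(Mul(11478, Rational(1, 475)), Mul(-1137, Rational(-1, 186))) = Add(Rational(11478, 475), Rational(379, 62)) = Rational(891661, 29450)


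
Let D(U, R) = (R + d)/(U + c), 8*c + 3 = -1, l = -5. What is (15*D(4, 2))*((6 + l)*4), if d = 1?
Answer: 360/7 ≈ 51.429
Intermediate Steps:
c = -½ (c = -3/8 + (⅛)*(-1) = -3/8 - ⅛ = -½ ≈ -0.50000)
D(U, R) = (1 + R)/(-½ + U) (D(U, R) = (R + 1)/(U - ½) = (1 + R)/(-½ + U))
(15*D(4, 2))*((6 + l)*4) = (15*(2*(1 + 2)/(-1 + 2*4)))*((6 - 5)*4) = (15*(2*3/(-1 + 8)))*(1*4) = (15*(2*3/7))*4 = (15*(2*(⅐)*3))*4 = (15*(6/7))*4 = (90/7)*4 = 360/7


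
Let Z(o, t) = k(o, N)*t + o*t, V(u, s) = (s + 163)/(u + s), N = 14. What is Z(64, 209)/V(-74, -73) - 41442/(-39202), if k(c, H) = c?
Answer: -12846655009/294015 ≈ -43694.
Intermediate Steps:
V(u, s) = (163 + s)/(s + u)
Z(o, t) = 2*o*t (Z(o, t) = o*t + o*t = 2*o*t)
Z(64, 209)/V(-74, -73) - 41442/(-39202) = (2*64*209)/(((163 - 73)/(-73 - 74))) - 41442/(-39202) = 26752/((90/(-147))) - 41442*(-1/39202) = 26752/((-1/147*90)) + 20721/19601 = 26752/(-30/49) + 20721/19601 = 26752*(-49/30) + 20721/19601 = -655424/15 + 20721/19601 = -12846655009/294015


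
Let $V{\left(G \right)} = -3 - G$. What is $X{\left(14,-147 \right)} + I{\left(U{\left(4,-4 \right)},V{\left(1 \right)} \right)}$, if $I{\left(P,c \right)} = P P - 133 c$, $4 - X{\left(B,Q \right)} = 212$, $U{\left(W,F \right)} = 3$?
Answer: $333$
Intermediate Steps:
$X{\left(B,Q \right)} = -208$ ($X{\left(B,Q \right)} = 4 - 212 = -208$)
$I{\left(P,c \right)} = P^{2} - 133 c$
$X{\left(14,-147 \right)} + I{\left(U{\left(4,-4 \right)},V{\left(1 \right)} \right)} = -208 - \left(-9 + 133 \left(-3 - 1\right)\right) = -208 + \left(9 - -532\right) = -208 + \left(9 + 532\right) = -208 + 541 = 333$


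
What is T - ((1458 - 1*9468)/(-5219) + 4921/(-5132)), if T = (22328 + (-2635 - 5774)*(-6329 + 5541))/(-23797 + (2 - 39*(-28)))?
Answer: -178426211577523/608075063324 ≈ -293.43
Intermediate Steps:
T = -6648620/22703 (T = (22328 - 8409*(-788))/(-23797 + (2 + 1092)) = (22328 + 6626292)/(-23797 + 1094) = 6648620/(-22703) = 6648620*(-1/22703) = -6648620/22703 ≈ -292.85)
T - ((1458 - 1*9468)/(-5219) + 4921/(-5132)) = -6648620/22703 - ((1458 - 1*9468)/(-5219) + 4921/(-5132)) = -6648620/22703 - ((1458 - 9468)*(-1/5219) + 4921*(-1/5132)) = -6648620/22703 - (-8010*(-1/5219) - 4921/5132) = -6648620/22703 - (8010/5219 - 4921/5132) = -6648620/22703 - 1*15424621/26783908 = -6648620/22703 - 15424621/26783908 = -178426211577523/608075063324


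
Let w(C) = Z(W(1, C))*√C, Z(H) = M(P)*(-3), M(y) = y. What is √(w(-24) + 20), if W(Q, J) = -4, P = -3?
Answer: √(20 + 18*I*√6) ≈ 5.8487 + 3.7693*I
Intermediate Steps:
Z(H) = 9 (Z(H) = -3*(-3) = 9)
w(C) = 9*√C
√(w(-24) + 20) = √(9*√(-24) + 20) = √(9*(2*I*√6) + 20) = √(18*I*√6 + 20) = √(20 + 18*I*√6)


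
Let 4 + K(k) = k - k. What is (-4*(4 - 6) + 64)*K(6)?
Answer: -288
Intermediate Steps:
K(k) = -4 (K(k) = -4 + (k - k) = -4 + 0 = -4)
(-4*(4 - 6) + 64)*K(6) = (-4*(4 - 6) + 64)*(-4) = (-4*(-2) + 64)*(-4) = (8 + 64)*(-4) = 72*(-4) = -288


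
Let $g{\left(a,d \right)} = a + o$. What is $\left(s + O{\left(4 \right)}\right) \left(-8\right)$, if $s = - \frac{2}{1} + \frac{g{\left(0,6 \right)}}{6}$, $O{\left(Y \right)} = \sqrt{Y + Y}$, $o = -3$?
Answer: $20 - 16 \sqrt{2} \approx -2.6274$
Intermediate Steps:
$g{\left(a,d \right)} = -3 + a$ ($g{\left(a,d \right)} = a - 3 = -3 + a$)
$O{\left(Y \right)} = \sqrt{2} \sqrt{Y}$ ($O{\left(Y \right)} = \sqrt{2 Y} = \sqrt{2} \sqrt{Y}$)
$s = - \frac{5}{2}$ ($s = - \frac{2}{1} + \frac{-3 + 0}{6} = \left(-2\right) 1 - \frac{1}{2} = -2 - \frac{1}{2} = - \frac{5}{2} \approx -2.5$)
$\left(s + O{\left(4 \right)}\right) \left(-8\right) = \left(- \frac{5}{2} + \sqrt{2} \sqrt{4}\right) \left(-8\right) = \left(- \frac{5}{2} + \sqrt{2} \cdot 2\right) \left(-8\right) = \left(- \frac{5}{2} + 2 \sqrt{2}\right) \left(-8\right) = 20 - 16 \sqrt{2}$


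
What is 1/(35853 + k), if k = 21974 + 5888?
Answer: 1/63715 ≈ 1.5695e-5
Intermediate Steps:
k = 27862
1/(35853 + k) = 1/(35853 + 27862) = 1/63715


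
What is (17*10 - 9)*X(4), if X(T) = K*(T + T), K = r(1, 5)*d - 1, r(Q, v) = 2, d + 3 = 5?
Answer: 3864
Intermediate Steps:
d = 2 (d = -3 + 5 = 2)
K = 3 (K = 2*2 - 1 = 4 - 1 = 3)
X(T) = 6*T (X(T) = 3*(T + T) = 3*(2*T) = 6*T)
(17*10 - 9)*X(4) = (17*10 - 9)*(6*4) = (170 - 9)*24 = 161*24 = 3864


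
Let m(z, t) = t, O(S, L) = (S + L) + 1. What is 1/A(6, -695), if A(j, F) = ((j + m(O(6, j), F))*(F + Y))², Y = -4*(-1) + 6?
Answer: 1/222750961225 ≈ 4.4893e-12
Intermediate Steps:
O(S, L) = 1 + L + S (O(S, L) = (L + S) + 1 = 1 + L + S)
Y = 10 (Y = 4 + 6 = 10)
A(j, F) = (10 + F)²*(F + j)² (A(j, F) = ((j + F)*(F + 10))² = ((F + j)*(10 + F))² = ((10 + F)*(F + j))² = (10 + F)²*(F + j)²)
1/A(6, -695) = 1/((10 - 695)²*(-695 + 6)²) = 1/((-685)²*(-689)²) = 1/(469225*474721) = 1/222750961225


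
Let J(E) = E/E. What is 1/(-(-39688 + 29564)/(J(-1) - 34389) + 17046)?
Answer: 8597/146541931 ≈ 5.8666e-5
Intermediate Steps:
J(E) = 1
1/(-(-39688 + 29564)/(J(-1) - 34389) + 17046) = 1/(-(-39688 + 29564)/(1 - 34389) + 17046) = 1/(-(-10124)/(-34388) + 17046) = 1/(-(-10124)*(-1)/34388 + 17046) = 1/(-1*2531/8597 + 17046) = 1/(-2531/8597 + 17046) = 1/(146541931/8597) = 8597/146541931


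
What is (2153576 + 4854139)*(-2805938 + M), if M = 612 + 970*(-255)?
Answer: -21392283395340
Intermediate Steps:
M = -246738 (M = 612 - 247350 = -246738)
(2153576 + 4854139)*(-2805938 + M) = (2153576 + 4854139)*(-2805938 - 246738) = 7007715*(-3052676) = -21392283395340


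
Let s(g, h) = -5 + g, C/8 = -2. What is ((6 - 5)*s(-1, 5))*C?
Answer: 96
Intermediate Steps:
C = -16 (C = 8*(-2) = -16)
((6 - 5)*s(-1, 5))*C = ((6 - 5)*(-5 - 1))*(-16) = (1*(-6))*(-16) = -6*(-16) = 96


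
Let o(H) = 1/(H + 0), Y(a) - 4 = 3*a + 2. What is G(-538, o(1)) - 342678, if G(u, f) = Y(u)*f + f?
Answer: -344285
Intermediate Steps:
Y(a) = 6 + 3*a (Y(a) = 4 + (3*a + 2) = 4 + (2 + 3*a) = 6 + 3*a)
o(H) = 1/H
G(u, f) = f + f*(6 + 3*u) (G(u, f) = (6 + 3*u)*f + f = f*(6 + 3*u) + f = f + f*(6 + 3*u))
G(-538, o(1)) - 342678 = (7 + 3*(-538))/1 - 342678 = 1*(7 - 1614) - 342678 = 1*(-1607) - 342678 = -1607 - 342678 = -344285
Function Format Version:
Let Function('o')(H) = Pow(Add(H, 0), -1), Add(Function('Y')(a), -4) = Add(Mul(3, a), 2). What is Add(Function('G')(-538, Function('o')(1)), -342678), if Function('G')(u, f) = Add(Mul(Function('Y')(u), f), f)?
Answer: -344285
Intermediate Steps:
Function('Y')(a) = Add(6, Mul(3, a)) (Function('Y')(a) = Add(4, Add(Mul(3, a), 2)) = Add(4, Add(2, Mul(3, a))) = Add(6, Mul(3, a)))
Function('o')(H) = Pow(H, -1)
Function('G')(u, f) = Add(f, Mul(f, Add(6, Mul(3, u)))) (Function('G')(u, f) = Add(Mul(Add(6, Mul(3, u)), f), f) = Add(Mul(f, Add(6, Mul(3, u))), f) = Add(f, Mul(f, Add(6, Mul(3, u)))))
Add(Function('G')(-538, Function('o')(1)), -342678) = Add(Mul(Pow(1, -1), Add(7, Mul(3, -538))), -342678) = Add(Mul(1, Add(7, -1614)), -342678) = Add(Mul(1, -1607), -342678) = Add(-1607, -342678) = -344285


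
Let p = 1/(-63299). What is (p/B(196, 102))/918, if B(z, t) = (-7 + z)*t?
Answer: -1/1120215315996 ≈ -8.9269e-13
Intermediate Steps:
B(z, t) = t*(-7 + z)
p = -1/63299 ≈ -1.5798e-5
(p/B(196, 102))/918 = -1/(102*(-7 + 196))/63299/918 = -1/(63299*(102*189))*(1/918) = -1/63299/19278*(1/918) = -1/63299*1/19278*(1/918) = -1/1220278122*1/918 = -1/1120215315996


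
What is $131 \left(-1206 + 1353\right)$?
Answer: $19257$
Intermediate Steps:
$131 \left(-1206 + 1353\right) = 131 \cdot 147 = 19257$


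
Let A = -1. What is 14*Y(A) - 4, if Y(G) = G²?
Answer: 10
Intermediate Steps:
14*Y(A) - 4 = 14*(-1)² - 4 = 14*1 - 4 = 14 - 4 = 10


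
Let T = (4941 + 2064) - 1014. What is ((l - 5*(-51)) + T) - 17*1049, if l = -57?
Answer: -11644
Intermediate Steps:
T = 5991 (T = 7005 - 1014 = 5991)
((l - 5*(-51)) + T) - 17*1049 = ((-57 - 5*(-51)) + 5991) - 17*1049 = ((-57 + 255) + 5991) - 17833 = (198 + 5991) - 17833 = 6189 - 17833 = -11644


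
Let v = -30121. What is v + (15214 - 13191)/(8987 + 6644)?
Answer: -67259904/2233 ≈ -30121.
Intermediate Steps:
v + (15214 - 13191)/(8987 + 6644) = -30121 + (15214 - 13191)/(8987 + 6644) = -30121 + 2023/15631 = -30121 + 2023*(1/15631) = -30121 + 289/2233 = -67259904/2233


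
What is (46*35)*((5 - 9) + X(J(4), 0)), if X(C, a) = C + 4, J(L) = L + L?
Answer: 12880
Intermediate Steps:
J(L) = 2*L
X(C, a) = 4 + C
(46*35)*((5 - 9) + X(J(4), 0)) = (46*35)*((5 - 9) + (4 + 2*4)) = 1610*(-4 + (4 + 8)) = 1610*(-4 + 12) = 1610*8 = 12880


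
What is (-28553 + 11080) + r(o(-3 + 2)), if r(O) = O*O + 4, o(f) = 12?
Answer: -17325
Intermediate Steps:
r(O) = 4 + O**2 (r(O) = O**2 + 4 = 4 + O**2)
(-28553 + 11080) + r(o(-3 + 2)) = (-28553 + 11080) + (4 + 12**2) = -17473 + (4 + 144) = -17473 + 148 = -17325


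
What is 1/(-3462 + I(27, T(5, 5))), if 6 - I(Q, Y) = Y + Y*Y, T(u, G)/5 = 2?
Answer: -1/3566 ≈ -0.00028043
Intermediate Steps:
T(u, G) = 10 (T(u, G) = 5*2 = 10)
I(Q, Y) = 6 - Y - Y² (I(Q, Y) = 6 - (Y + Y*Y) = 6 - (Y + Y²) = 6 + (-Y - Y²) = 6 - Y - Y²)
1/(-3462 + I(27, T(5, 5))) = 1/(-3462 + (6 - 1*10 - 1*10²)) = 1/(-3462 + (6 - 10 - 1*100)) = 1/(-3462 + (6 - 10 - 100)) = 1/(-3462 - 104) = 1/(-3566) = -1/3566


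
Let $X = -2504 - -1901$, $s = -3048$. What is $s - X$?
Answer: $-2445$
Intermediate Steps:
$X = -603$ ($X = -2504 + 1901 = -603$)
$s - X = -3048 - -603 = -3048 + 603 = -2445$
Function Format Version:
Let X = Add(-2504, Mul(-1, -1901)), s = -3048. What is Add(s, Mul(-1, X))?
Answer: -2445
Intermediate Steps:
X = -603 (X = Add(-2504, 1901) = -603)
Add(s, Mul(-1, X)) = Add(-3048, Mul(-1, -603)) = Add(-3048, 603) = -2445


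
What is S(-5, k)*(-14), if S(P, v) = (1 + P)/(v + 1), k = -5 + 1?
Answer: -56/3 ≈ -18.667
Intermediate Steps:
k = -4
S(P, v) = (1 + P)/(1 + v)
S(-5, k)*(-14) = ((1 - 5)/(1 - 4))*(-14) = (-4/(-3))*(-14) = -⅓*(-4)*(-14) = (4/3)*(-14) = -56/3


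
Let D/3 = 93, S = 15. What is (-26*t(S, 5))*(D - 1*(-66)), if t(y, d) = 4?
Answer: -35880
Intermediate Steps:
D = 279 (D = 3*93 = 279)
(-26*t(S, 5))*(D - 1*(-66)) = (-26*4)*(279 - 1*(-66)) = -104*(279 + 66) = -104*345 = -35880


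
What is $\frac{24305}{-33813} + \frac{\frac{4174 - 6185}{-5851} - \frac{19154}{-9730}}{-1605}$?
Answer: $- \frac{370878712527007}{514932649419825} \approx -0.72025$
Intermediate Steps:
$\frac{24305}{-33813} + \frac{\frac{4174 - 6185}{-5851} - \frac{19154}{-9730}}{-1605} = 24305 \left(- \frac{1}{33813}\right) + \left(\left(-2011\right) \left(- \frac{1}{5851}\right) - - \frac{9577}{4865}\right) \left(- \frac{1}{1605}\right) = - \frac{24305}{33813} + \left(\frac{2011}{5851} + \frac{9577}{4865}\right) \left(- \frac{1}{1605}\right) = - \frac{24305}{33813} + \frac{65818542}{28465115} \left(- \frac{1}{1605}\right) = - \frac{24305}{33813} - \frac{21939514}{15228836525} = - \frac{370878712527007}{514932649419825}$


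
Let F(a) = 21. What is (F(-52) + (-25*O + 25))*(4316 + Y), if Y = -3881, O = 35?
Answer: -360615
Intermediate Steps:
(F(-52) + (-25*O + 25))*(4316 + Y) = (21 + (-25*35 + 25))*(4316 - 3881) = (21 + (-875 + 25))*435 = (21 - 850)*435 = -829*435 = -360615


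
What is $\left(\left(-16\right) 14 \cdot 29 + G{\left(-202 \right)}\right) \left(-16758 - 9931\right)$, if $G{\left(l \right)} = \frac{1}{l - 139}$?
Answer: $\frac{59119791393}{341} \approx 1.7337 \cdot 10^{8}$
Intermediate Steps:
$G{\left(l \right)} = \frac{1}{-139 + l}$
$\left(\left(-16\right) 14 \cdot 29 + G{\left(-202 \right)}\right) \left(-16758 - 9931\right) = \left(\left(-16\right) 14 \cdot 29 + \frac{1}{-139 - 202}\right) \left(-16758 - 9931\right) = \left(\left(-224\right) 29 + \frac{1}{-341}\right) \left(-26689\right) = \left(-6496 - \frac{1}{341}\right) \left(-26689\right) = \left(- \frac{2215137}{341}\right) \left(-26689\right) = \frac{59119791393}{341}$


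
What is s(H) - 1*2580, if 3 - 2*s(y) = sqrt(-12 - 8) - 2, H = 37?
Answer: -5155/2 - I*sqrt(5) ≈ -2577.5 - 2.2361*I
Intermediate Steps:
s(y) = 5/2 - I*sqrt(5) (s(y) = 3/2 - (sqrt(-12 - 8) - 2)/2 = 3/2 - (sqrt(-20) - 2)/2 = 3/2 - (2*I*sqrt(5) - 2)/2 = 3/2 - (-2 + 2*I*sqrt(5))/2 = 3/2 + (1 - I*sqrt(5)) = 5/2 - I*sqrt(5))
s(H) - 1*2580 = (5/2 - I*sqrt(5)) - 1*2580 = (5/2 - I*sqrt(5)) - 2580 = -5155/2 - I*sqrt(5)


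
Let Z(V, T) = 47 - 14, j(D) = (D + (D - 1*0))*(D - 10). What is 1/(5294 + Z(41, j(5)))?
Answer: 1/5327 ≈ 0.00018772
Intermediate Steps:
j(D) = 2*D*(-10 + D) (j(D) = (D + (D + 0))*(-10 + D) = (D + D)*(-10 + D) = (2*D)*(-10 + D) = 2*D*(-10 + D))
Z(V, T) = 33
1/(5294 + Z(41, j(5))) = 1/(5294 + 33) = 1/5327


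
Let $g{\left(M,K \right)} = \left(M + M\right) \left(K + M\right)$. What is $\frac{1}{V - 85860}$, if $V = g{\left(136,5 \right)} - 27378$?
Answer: $- \frac{1}{74886} \approx -1.3354 \cdot 10^{-5}$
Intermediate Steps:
$g{\left(M,K \right)} = 2 M \left(K + M\right)$
$V = 10974$ ($V = 2 \cdot 136 \left(5 + 136\right) - 27378 = 2 \cdot 136 \cdot 141 - 27378 = 38352 - 27378 = 10974$)
$\frac{1}{V - 85860} = \frac{1}{10974 - 85860} = \frac{1}{-74886} = - \frac{1}{74886}$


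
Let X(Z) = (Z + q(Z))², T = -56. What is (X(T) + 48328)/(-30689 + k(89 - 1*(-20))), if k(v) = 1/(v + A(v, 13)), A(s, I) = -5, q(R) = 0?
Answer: -5352256/3191655 ≈ -1.6770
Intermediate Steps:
X(Z) = Z² (X(Z) = (Z + 0)² = Z²)
k(v) = 1/(-5 + v) (k(v) = 1/(v - 5) = 1/(-5 + v))
(X(T) + 48328)/(-30689 + k(89 - 1*(-20))) = ((-56)² + 48328)/(-30689 + 1/(-5 + (89 - 1*(-20)))) = (3136 + 48328)/(-30689 + 1/(-5 + (89 + 20))) = 51464/(-30689 + 1/(-5 + 109)) = 51464/(-30689 + 1/104) = 51464/(-3191655/104) = 51464*(-104/3191655) = -5352256/3191655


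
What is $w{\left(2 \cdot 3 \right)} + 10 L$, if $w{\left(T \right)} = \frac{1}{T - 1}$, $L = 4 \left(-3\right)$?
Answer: $- \frac{599}{5} \approx -119.8$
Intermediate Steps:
$L = -12$
$w{\left(T \right)} = \frac{1}{-1 + T}$
$w{\left(2 \cdot 3 \right)} + 10 L = \frac{1}{-1 + 2 \cdot 3} + 10 \left(-12\right) = \frac{1}{-1 + 6} - 120 = \frac{1}{5} - 120 = - \frac{599}{5}$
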